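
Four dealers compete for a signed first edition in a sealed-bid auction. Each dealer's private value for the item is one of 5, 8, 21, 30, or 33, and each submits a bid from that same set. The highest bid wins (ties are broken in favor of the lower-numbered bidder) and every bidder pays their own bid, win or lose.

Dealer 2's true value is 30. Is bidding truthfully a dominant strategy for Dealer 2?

Consider the case where Dealer 1 bids 5, Dealer 3 bids 5 and Dealer 4 bids 5.
Truthful bid 30: wins, pays 30, utility 30 - 30 = 0.
Bid 8 instead: wins, pays 8, utility 30 - 8 = 22.
Since 22 > 0, bidding 8 is strictly better here, so truthful bidding is not dominant.

No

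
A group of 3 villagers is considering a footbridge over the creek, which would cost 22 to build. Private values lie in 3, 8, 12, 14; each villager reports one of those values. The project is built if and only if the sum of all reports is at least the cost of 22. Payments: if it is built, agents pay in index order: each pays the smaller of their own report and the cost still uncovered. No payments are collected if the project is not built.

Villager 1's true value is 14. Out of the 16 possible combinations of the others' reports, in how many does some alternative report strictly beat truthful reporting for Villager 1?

Others report (3, 8): truth gives 0; report 12 gives 2 > 0. Violating.
Others report (3, 12): truth gives 0; report 8 gives 6 > 0. Violating.
Others report (3, 14): truth gives 0; report 8 gives 6 > 0. Violating.
Others report (8, 3): truth gives 0; report 12 gives 2 > 0. Violating.
Others report (3, 3): truth gives 0; no alternative beats it.
(Checking all 16 profiles: 15 have a profitable deviation, 1 does not.)

15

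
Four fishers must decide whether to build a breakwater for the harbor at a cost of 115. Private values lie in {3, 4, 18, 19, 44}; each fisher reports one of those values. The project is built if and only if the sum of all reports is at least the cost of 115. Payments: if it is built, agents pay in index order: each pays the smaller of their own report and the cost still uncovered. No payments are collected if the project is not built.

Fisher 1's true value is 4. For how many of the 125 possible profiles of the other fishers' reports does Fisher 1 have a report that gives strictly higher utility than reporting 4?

Others report (44, 44, 44): truth gives 0; report 3 gives 1 > 0. Violating.
Others report (3, 3, 3): truth gives 0; no alternative beats it.
Others report (3, 3, 4): truth gives 0; no alternative beats it.
(Checking all 125 profiles: 1 has a profitable deviation, 124 do not.)

1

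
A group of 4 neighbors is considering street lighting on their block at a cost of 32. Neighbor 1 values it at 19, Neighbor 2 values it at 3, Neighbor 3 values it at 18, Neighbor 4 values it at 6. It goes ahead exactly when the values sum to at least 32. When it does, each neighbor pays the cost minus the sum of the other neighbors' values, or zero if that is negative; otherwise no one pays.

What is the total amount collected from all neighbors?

Total value 46 ≥ cost 32, so it is built.
Neighbor 1: others sum to 27; max(0, 32 - 27) = 5.
Neighbor 2: others sum to 43; max(0, 32 - 43) = 0.
Neighbor 3: others sum to 28; max(0, 32 - 28) = 4.
Neighbor 4: others sum to 40; max(0, 32 - 40) = 0.
Total collected = 5 + 0 + 4 + 0 = 9.

9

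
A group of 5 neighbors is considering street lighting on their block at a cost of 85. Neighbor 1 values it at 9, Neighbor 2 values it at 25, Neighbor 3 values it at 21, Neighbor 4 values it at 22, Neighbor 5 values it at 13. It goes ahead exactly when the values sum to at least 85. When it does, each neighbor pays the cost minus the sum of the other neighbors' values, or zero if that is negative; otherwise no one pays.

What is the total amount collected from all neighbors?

65

Total value 90 ≥ cost 85, so it is built.
Neighbor 1: others sum to 81; max(0, 85 - 81) = 4.
Neighbor 2: others sum to 65; max(0, 85 - 65) = 20.
Neighbor 3: others sum to 69; max(0, 85 - 69) = 16.
Neighbor 4: others sum to 68; max(0, 85 - 68) = 17.
Neighbor 5: others sum to 77; max(0, 85 - 77) = 8.
Total collected = 4 + 20 + 16 + 17 + 8 = 65.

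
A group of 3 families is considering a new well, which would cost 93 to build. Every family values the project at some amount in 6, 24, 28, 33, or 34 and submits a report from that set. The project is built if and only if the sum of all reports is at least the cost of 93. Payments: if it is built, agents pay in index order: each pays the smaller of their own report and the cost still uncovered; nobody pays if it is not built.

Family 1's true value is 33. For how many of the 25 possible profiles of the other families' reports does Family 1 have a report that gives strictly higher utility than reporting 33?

4

Others report (33, 33): truth gives 0; report 28 gives 5 > 0. Violating.
Others report (33, 34): truth gives 0; report 28 gives 5 > 0. Violating.
Others report (34, 33): truth gives 0; report 28 gives 5 > 0. Violating.
Others report (34, 34): truth gives 0; report 28 gives 5 > 0. Violating.
Others report (6, 6): truth gives 0; no alternative beats it.
Others report (6, 24): truth gives 0; no alternative beats it.
(Checking all 25 profiles: 4 have a profitable deviation, 21 do not.)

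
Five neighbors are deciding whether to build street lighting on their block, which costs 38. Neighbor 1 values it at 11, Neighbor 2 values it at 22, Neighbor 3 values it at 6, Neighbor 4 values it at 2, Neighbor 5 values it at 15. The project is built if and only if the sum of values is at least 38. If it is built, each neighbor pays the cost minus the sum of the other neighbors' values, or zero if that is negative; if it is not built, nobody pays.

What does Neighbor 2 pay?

Total value 56 ≥ cost 38, so the project is built.
The other neighbors' values sum to 34.
Cost minus that sum is 38 - 34 = 4.

4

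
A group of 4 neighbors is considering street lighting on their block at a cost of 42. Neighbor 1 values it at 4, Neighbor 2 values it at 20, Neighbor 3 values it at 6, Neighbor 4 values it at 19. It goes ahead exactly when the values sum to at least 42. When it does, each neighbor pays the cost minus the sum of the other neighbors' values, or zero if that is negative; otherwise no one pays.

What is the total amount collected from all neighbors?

Total value 49 ≥ cost 42, so it is built.
Neighbor 1: others sum to 45; max(0, 42 - 45) = 0.
Neighbor 2: others sum to 29; max(0, 42 - 29) = 13.
Neighbor 3: others sum to 43; max(0, 42 - 43) = 0.
Neighbor 4: others sum to 30; max(0, 42 - 30) = 12.
Total collected = 0 + 13 + 0 + 12 = 25.

25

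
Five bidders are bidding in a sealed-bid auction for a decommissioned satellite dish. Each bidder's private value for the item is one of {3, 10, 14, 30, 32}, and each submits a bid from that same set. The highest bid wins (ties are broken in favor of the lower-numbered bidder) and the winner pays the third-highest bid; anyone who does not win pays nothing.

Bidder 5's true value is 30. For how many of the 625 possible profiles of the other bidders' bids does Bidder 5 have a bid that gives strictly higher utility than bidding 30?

Others bid (3, 3, 3, 30): truth gives 0; bid 32 gives 27 > 0. Violating.
Others bid (3, 3, 10, 30): truth gives 0; bid 32 gives 20 > 0. Violating.
Others bid (3, 3, 14, 30): truth gives 0; bid 32 gives 16 > 0. Violating.
Others bid (3, 3, 30, 3): truth gives 0; bid 32 gives 27 > 0. Violating.
Others bid (3, 3, 3, 3): truth gives 27; no alternative beats it.
Others bid (3, 3, 3, 10): truth gives 27; no alternative beats it.
(Checking all 625 profiles: 108 have a profitable deviation, 517 do not.)

108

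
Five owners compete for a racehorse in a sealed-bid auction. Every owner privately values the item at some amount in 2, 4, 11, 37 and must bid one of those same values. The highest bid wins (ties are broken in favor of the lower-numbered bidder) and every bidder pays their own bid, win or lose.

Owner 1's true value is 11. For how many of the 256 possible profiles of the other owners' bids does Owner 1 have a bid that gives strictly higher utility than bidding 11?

191

Others bid (2, 2, 2, 2): truth gives 0; bid 2 gives 9 > 0. Violating.
Others bid (2, 2, 2, 4): truth gives 0; bid 4 gives 7 > 0. Violating.
Others bid (2, 2, 2, 37): truth gives -11; bid 2 gives -2 > -11. Violating.
Others bid (2, 2, 4, 2): truth gives 0; bid 4 gives 7 > 0. Violating.
Others bid (2, 2, 2, 11): truth gives 0; no alternative beats it.
Others bid (2, 2, 4, 11): truth gives 0; no alternative beats it.
(Checking all 256 profiles: 191 have a profitable deviation, 65 do not.)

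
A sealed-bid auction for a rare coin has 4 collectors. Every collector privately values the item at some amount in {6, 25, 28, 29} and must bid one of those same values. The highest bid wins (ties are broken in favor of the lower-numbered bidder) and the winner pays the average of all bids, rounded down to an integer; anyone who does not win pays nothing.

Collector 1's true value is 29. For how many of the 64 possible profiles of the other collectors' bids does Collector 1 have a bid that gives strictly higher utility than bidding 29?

Others bid (6, 6, 6): truth gives 18; bid 6 gives 23 > 18. Violating.
Others bid (6, 6, 25): truth gives 13; bid 25 gives 14 > 13. Violating.
Others bid (6, 25, 6): truth gives 13; bid 25 gives 14 > 13. Violating.
Others bid (6, 25, 25): truth gives 8; bid 25 gives 9 > 8. Violating.
Others bid (6, 6, 28): truth gives 12; no alternative beats it.
Others bid (6, 6, 29): truth gives 12; no alternative beats it.
(Checking all 64 profiles: 14 have a profitable deviation, 50 do not.)

14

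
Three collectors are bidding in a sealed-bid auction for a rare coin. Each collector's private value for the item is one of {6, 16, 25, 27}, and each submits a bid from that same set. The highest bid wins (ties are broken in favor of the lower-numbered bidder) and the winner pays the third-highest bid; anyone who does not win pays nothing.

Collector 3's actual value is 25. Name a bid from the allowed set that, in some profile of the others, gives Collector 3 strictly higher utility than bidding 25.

Suppose Collector 1 bids 6 and Collector 2 bids 25.
Bid 25: loses, pays 0, utility 0.
Bid 27: wins, pays 6, utility 25 - 6 = 19.
So bidding 27 beats truth here (19 > 0).

27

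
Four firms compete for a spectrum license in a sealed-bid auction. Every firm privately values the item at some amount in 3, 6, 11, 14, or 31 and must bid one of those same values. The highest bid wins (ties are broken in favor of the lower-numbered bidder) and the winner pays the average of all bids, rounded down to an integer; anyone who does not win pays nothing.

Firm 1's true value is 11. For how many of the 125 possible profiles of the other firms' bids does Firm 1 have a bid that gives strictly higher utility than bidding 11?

26

Others bid (3, 3, 3): truth gives 6; bid 3 gives 8 > 6. Violating.
Others bid (3, 3, 6): truth gives 6; bid 6 gives 7 > 6. Violating.
Others bid (3, 3, 14): truth gives 0; bid 14 gives 3 > 0. Violating.
Others bid (3, 6, 3): truth gives 6; bid 6 gives 7 > 6. Violating.
Others bid (3, 3, 11): truth gives 4; no alternative beats it.
Others bid (3, 3, 31): truth gives 0; no alternative beats it.
(Checking all 125 profiles: 26 have a profitable deviation, 99 do not.)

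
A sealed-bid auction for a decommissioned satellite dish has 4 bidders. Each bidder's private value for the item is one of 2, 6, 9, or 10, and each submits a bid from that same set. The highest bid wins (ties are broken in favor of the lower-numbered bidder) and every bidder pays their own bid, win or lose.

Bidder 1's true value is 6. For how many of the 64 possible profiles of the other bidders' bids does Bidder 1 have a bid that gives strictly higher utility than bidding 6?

Others bid (2, 2, 2): truth gives 0; bid 2 gives 4 > 0. Violating.
Others bid (2, 2, 9): truth gives -6; bid 2 gives -2 > -6. Violating.
Others bid (2, 2, 10): truth gives -6; bid 2 gives -2 > -6. Violating.
Others bid (2, 6, 9): truth gives -6; bid 2 gives -2 > -6. Violating.
Others bid (2, 2, 6): truth gives 0; no alternative beats it.
Others bid (2, 6, 2): truth gives 0; no alternative beats it.
(Checking all 64 profiles: 57 have a profitable deviation, 7 do not.)

57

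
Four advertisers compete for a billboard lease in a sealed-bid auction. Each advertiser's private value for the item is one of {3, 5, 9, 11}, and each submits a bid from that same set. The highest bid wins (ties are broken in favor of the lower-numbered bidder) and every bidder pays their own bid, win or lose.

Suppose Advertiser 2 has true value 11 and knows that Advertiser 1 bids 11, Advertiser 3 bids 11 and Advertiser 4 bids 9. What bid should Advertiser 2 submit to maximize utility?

Bid 3: loses but pays 3, utility -3.
Bid 5: loses but pays 5, utility -5.
Bid 9: loses but pays 9, utility -9.
Bid 11: loses but pays 11, utility -11.
The best choice is 3 with utility -3.

3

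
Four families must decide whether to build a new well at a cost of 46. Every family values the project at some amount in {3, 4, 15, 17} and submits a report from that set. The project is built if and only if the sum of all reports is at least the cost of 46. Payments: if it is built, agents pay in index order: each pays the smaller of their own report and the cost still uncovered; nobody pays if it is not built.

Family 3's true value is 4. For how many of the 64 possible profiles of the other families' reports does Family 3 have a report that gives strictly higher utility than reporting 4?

Others report (15, 15, 15): truth gives 0; report 3 gives 1 > 0. Violating.
Others report (15, 15, 17): truth gives 0; report 3 gives 1 > 0. Violating.
Others report (15, 17, 15): truth gives 0; report 3 gives 1 > 0. Violating.
Others report (15, 17, 17): truth gives 0; report 3 gives 1 > 0. Violating.
Others report (3, 3, 3): truth gives 0; no alternative beats it.
Others report (3, 3, 4): truth gives 0; no alternative beats it.
(Checking all 64 profiles: 8 have a profitable deviation, 56 do not.)

8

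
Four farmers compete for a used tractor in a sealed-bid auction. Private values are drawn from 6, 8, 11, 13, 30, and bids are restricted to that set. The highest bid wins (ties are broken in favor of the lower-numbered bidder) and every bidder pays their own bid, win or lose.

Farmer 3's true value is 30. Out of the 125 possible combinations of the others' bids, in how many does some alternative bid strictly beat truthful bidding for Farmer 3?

Others bid (6, 6, 6): truth gives 0; bid 8 gives 22 > 0. Violating.
Others bid (6, 6, 8): truth gives 0; bid 8 gives 22 > 0. Violating.
Others bid (6, 6, 11): truth gives 0; bid 11 gives 19 > 0. Violating.
Others bid (6, 6, 13): truth gives 0; bid 13 gives 17 > 0. Violating.
Others bid (6, 6, 30): truth gives 0; no alternative beats it.
Others bid (6, 8, 30): truth gives 0; no alternative beats it.
(Checking all 125 profiles: 81 have a profitable deviation, 44 do not.)

81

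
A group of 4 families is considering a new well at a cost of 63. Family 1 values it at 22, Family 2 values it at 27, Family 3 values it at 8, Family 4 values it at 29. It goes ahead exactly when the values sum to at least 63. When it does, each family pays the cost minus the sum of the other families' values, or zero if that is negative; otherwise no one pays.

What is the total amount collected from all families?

Total value 86 ≥ cost 63, so it is built.
Family 1: others sum to 64; max(0, 63 - 64) = 0.
Family 2: others sum to 59; max(0, 63 - 59) = 4.
Family 3: others sum to 78; max(0, 63 - 78) = 0.
Family 4: others sum to 57; max(0, 63 - 57) = 6.
Total collected = 0 + 4 + 0 + 6 = 10.

10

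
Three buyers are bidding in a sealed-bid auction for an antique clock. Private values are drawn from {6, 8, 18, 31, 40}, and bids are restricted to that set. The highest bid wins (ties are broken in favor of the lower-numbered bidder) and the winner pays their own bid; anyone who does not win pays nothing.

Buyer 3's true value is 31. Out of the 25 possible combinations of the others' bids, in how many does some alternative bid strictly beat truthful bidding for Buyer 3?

Others bid (6, 6): truth gives 0; bid 8 gives 23 > 0. Violating.
Others bid (6, 8): truth gives 0; bid 18 gives 13 > 0. Violating.
Others bid (8, 6): truth gives 0; bid 18 gives 13 > 0. Violating.
Others bid (8, 8): truth gives 0; bid 18 gives 13 > 0. Violating.
Others bid (6, 18): truth gives 0; no alternative beats it.
Others bid (6, 31): truth gives 0; no alternative beats it.
(Checking all 25 profiles: 4 have a profitable deviation, 21 do not.)

4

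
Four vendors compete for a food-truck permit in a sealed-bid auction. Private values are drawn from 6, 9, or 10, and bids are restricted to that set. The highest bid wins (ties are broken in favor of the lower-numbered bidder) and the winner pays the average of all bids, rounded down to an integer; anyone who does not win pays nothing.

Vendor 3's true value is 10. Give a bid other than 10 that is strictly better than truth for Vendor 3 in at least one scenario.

9

Suppose Vendor 1 bids 6, Vendor 2 bids 6 and Vendor 4 bids 6.
Bid 10: wins, pays 7, utility 10 - 7 = 3.
Bid 9: wins, pays 6, utility 10 - 6 = 4.
So bidding 9 beats truth here (4 > 3).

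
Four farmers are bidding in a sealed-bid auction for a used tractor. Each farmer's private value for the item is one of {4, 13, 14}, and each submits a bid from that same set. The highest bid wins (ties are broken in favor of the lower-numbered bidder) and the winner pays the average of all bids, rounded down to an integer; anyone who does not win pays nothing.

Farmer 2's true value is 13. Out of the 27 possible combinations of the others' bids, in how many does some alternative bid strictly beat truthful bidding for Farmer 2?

10

Others bid (4, 4, 14): truth gives 0; bid 14 gives 4 > 0. Violating.
Others bid (4, 13, 14): truth gives 0; bid 14 gives 2 > 0. Violating.
Others bid (4, 14, 4): truth gives 0; bid 14 gives 4 > 0. Violating.
Others bid (4, 14, 13): truth gives 0; bid 14 gives 2 > 0. Violating.
Others bid (4, 4, 4): truth gives 7; no alternative beats it.
Others bid (4, 4, 13): truth gives 5; no alternative beats it.
(Checking all 27 profiles: 10 have a profitable deviation, 17 do not.)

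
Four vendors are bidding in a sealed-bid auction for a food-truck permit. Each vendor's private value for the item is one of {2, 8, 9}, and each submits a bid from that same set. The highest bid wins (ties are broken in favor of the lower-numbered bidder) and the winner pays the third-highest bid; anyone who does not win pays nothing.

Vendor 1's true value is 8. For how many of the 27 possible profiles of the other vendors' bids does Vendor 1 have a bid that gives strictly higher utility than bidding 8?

Others bid (2, 2, 9): truth gives 0; bid 9 gives 6 > 0. Violating.
Others bid (2, 9, 2): truth gives 0; bid 9 gives 6 > 0. Violating.
Others bid (9, 2, 2): truth gives 0; bid 9 gives 6 > 0. Violating.
Others bid (2, 2, 2): truth gives 6; no alternative beats it.
Others bid (2, 2, 8): truth gives 6; no alternative beats it.
(Checking all 27 profiles: 3 have a profitable deviation, 24 do not.)

3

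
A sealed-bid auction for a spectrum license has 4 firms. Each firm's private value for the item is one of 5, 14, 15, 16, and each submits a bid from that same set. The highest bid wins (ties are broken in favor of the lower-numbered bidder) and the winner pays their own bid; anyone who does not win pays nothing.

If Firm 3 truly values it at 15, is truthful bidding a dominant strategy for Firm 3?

No

Consider the case where Firm 1 bids 5, Firm 2 bids 5 and Firm 4 bids 5.
Truthful bid 15: wins, pays 15, utility 15 - 15 = 0.
Bid 14 instead: wins, pays 14, utility 15 - 14 = 1.
Since 1 > 0, bidding 14 is strictly better here, so truthful bidding is not dominant.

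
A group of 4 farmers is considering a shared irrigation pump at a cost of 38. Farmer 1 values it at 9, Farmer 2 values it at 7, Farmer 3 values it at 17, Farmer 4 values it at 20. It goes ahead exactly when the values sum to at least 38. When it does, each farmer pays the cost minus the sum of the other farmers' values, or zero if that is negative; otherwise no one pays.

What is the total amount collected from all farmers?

Total value 53 ≥ cost 38, so it is built.
Farmer 1: others sum to 44; max(0, 38 - 44) = 0.
Farmer 2: others sum to 46; max(0, 38 - 46) = 0.
Farmer 3: others sum to 36; max(0, 38 - 36) = 2.
Farmer 4: others sum to 33; max(0, 38 - 33) = 5.
Total collected = 0 + 0 + 2 + 5 = 7.

7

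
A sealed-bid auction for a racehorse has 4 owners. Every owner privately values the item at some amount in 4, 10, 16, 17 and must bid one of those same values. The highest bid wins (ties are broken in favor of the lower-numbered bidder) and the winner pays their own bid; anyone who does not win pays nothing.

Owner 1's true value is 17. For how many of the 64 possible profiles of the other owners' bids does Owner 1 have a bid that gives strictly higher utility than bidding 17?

27

Others bid (4, 4, 4): truth gives 0; bid 4 gives 13 > 0. Violating.
Others bid (4, 4, 10): truth gives 0; bid 10 gives 7 > 0. Violating.
Others bid (4, 4, 16): truth gives 0; bid 16 gives 1 > 0. Violating.
Others bid (4, 10, 4): truth gives 0; bid 10 gives 7 > 0. Violating.
Others bid (4, 4, 17): truth gives 0; no alternative beats it.
Others bid (4, 10, 17): truth gives 0; no alternative beats it.
(Checking all 64 profiles: 27 have a profitable deviation, 37 do not.)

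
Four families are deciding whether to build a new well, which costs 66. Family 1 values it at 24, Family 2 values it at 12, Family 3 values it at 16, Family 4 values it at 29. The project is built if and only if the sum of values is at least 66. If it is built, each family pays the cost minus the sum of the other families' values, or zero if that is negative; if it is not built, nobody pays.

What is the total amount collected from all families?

Total value 81 ≥ cost 66, so it is built.
Family 1: others sum to 57; max(0, 66 - 57) = 9.
Family 2: others sum to 69; max(0, 66 - 69) = 0.
Family 3: others sum to 65; max(0, 66 - 65) = 1.
Family 4: others sum to 52; max(0, 66 - 52) = 14.
Total collected = 9 + 0 + 1 + 14 = 24.

24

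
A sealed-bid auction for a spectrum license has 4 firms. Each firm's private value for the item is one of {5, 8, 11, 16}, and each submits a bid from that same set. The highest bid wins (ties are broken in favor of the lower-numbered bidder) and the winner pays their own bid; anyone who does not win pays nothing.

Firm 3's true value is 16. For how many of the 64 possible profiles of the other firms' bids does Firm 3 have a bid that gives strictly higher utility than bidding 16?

Others bid (5, 5, 5): truth gives 0; bid 8 gives 8 > 0. Violating.
Others bid (5, 5, 8): truth gives 0; bid 8 gives 8 > 0. Violating.
Others bid (5, 5, 11): truth gives 0; bid 11 gives 5 > 0. Violating.
Others bid (5, 8, 5): truth gives 0; bid 11 gives 5 > 0. Violating.
Others bid (5, 5, 16): truth gives 0; no alternative beats it.
Others bid (5, 8, 16): truth gives 0; no alternative beats it.
(Checking all 64 profiles: 12 have a profitable deviation, 52 do not.)

12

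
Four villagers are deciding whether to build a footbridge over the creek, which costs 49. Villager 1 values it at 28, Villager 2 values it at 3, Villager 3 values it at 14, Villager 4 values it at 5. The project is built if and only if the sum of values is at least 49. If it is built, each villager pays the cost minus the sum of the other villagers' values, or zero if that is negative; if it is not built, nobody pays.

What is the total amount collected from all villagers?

46

Total value 50 ≥ cost 49, so it is built.
Villager 1: others sum to 22; max(0, 49 - 22) = 27.
Villager 2: others sum to 47; max(0, 49 - 47) = 2.
Villager 3: others sum to 36; max(0, 49 - 36) = 13.
Villager 4: others sum to 45; max(0, 49 - 45) = 4.
Total collected = 27 + 2 + 13 + 4 = 46.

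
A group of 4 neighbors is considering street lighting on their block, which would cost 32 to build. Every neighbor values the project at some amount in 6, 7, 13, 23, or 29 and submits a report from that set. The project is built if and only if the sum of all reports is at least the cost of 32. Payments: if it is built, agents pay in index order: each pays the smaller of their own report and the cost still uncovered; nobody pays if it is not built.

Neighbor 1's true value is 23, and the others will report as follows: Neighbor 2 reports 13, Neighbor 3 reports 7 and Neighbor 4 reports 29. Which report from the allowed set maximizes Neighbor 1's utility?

Report 6: project built, pays 6, utility 23 - 6 = 17.
Report 7: project built, pays 7, utility 23 - 7 = 16.
Report 13: project built, pays 13, utility 23 - 13 = 10.
Report 23: project built, pays 23, utility 23 - 23 = 0.
Report 29: project built, pays 29, utility 23 - 29 = -6.
The best choice is 6 with utility 17.

6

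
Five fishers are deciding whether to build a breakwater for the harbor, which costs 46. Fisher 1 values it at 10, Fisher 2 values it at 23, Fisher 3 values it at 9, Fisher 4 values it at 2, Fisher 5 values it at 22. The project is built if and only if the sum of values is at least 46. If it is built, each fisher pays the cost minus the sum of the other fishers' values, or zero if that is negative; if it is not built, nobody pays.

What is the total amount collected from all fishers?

5

Total value 66 ≥ cost 46, so it is built.
Fisher 1: others sum to 56; max(0, 46 - 56) = 0.
Fisher 2: others sum to 43; max(0, 46 - 43) = 3.
Fisher 3: others sum to 57; max(0, 46 - 57) = 0.
Fisher 4: others sum to 64; max(0, 46 - 64) = 0.
Fisher 5: others sum to 44; max(0, 46 - 44) = 2.
Total collected = 0 + 3 + 0 + 0 + 2 = 5.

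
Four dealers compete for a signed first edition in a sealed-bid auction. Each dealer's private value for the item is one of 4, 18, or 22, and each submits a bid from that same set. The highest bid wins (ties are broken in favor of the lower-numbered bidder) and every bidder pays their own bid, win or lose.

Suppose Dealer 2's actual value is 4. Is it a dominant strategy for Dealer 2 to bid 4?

Check each profile of the others' bids and compare truth against every alternative bid.
Others bid (4, 4, 22): truth gives -4, best alternative gives -18.
Others bid (4, 18, 22): truth gives -4, best alternative gives -18.
Others bid (4, 22, 4): truth gives -4, best alternative gives -18.
Others bid (4, 22, 18): truth gives -4, best alternative gives -18.
Others bid (4, 22, 22): truth gives -4, best alternative gives -18.
Others bid (18, 4, 4): truth gives -4, best alternative gives -18.
(Remaining 21 profiles checked similarly; truth is weakly best in each.)
In every case the truthful bid is at least as good as any alternative, so it is a dominant strategy.

Yes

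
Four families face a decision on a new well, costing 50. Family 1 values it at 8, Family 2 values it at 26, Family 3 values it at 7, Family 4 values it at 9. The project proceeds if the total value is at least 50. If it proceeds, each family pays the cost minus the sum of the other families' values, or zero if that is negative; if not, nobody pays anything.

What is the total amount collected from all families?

Total value 50 ≥ cost 50, so it is built.
Family 1: others sum to 42; max(0, 50 - 42) = 8.
Family 2: others sum to 24; max(0, 50 - 24) = 26.
Family 3: others sum to 43; max(0, 50 - 43) = 7.
Family 4: others sum to 41; max(0, 50 - 41) = 9.
Total collected = 8 + 26 + 7 + 9 = 50.

50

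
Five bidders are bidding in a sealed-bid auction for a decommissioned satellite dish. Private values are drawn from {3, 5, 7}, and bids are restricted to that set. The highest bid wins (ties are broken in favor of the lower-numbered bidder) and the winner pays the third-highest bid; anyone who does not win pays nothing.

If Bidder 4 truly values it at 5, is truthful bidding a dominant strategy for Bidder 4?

No

Consider the case where Bidder 1 bids 3, Bidder 2 bids 3, Bidder 3 bids 3 and Bidder 5 bids 7.
Truthful bid 5: loses, pays 0, utility 0.
Bid 7 instead: wins, pays 3, utility 5 - 3 = 2.
Since 2 > 0, bidding 7 is strictly better here, so truthful bidding is not dominant.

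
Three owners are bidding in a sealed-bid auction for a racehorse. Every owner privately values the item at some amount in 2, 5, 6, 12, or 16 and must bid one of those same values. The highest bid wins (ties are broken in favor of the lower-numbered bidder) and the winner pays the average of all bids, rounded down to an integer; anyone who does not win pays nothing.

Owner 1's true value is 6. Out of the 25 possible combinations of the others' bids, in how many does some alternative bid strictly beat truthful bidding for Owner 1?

1

Others bid (2, 2): truth gives 3; bid 2 gives 4 > 3. Violating.
Others bid (2, 5): truth gives 2; no alternative beats it.
Others bid (2, 6): truth gives 2; no alternative beats it.
(Checking all 25 profiles: 1 has a profitable deviation, 24 do not.)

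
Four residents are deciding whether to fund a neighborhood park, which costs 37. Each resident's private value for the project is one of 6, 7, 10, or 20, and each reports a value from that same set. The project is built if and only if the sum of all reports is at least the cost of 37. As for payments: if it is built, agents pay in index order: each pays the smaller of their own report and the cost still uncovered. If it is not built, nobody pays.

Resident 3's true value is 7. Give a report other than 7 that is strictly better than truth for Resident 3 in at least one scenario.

Suppose Resident 1 reports 6, Resident 2 reports 6 and Resident 4 reports 20.
Report 7: project built, pays 7, utility 7 - 7 = 0.
Report 6: project built, pays 6, utility 7 - 6 = 1.
So reporting 6 beats truth here (1 > 0).

6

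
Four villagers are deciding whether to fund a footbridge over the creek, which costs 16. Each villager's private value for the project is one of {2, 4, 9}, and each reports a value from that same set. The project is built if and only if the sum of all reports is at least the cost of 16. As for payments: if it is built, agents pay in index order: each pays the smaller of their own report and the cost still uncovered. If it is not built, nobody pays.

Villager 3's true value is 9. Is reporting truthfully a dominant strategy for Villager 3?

No

Consider the case where Villager 1 reports 2, Villager 2 reports 2 and Villager 4 reports 9.
Truthful report 9: project built, pays 9, utility 9 - 9 = 0.
Report 4 instead: project built, pays 4, utility 9 - 4 = 5.
Since 5 > 0, reporting 4 is strictly better here, so truthful reporting is not dominant.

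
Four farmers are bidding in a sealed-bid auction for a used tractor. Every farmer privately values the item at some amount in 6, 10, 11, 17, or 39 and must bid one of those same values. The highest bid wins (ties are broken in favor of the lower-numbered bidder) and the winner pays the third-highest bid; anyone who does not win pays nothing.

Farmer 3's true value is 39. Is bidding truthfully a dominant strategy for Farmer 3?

Yes

Check each profile of the others' bids and compare truth against every alternative bid.
Others bid (6, 6, 39): truth gives 33, best alternative gives 0.
Others bid (6, 17, 6): truth gives 33, best alternative gives 0.
Others bid (17, 6, 6): truth gives 33, best alternative gives 0.
Others bid (6, 10, 39): truth gives 29, best alternative gives 0.
Others bid (6, 17, 10): truth gives 29, best alternative gives 0.
Others bid (10, 6, 39): truth gives 29, best alternative gives 0.
(Remaining 119 profiles checked similarly; truth is weakly best in each.)
In every case the truthful bid is at least as good as any alternative, so it is a dominant strategy.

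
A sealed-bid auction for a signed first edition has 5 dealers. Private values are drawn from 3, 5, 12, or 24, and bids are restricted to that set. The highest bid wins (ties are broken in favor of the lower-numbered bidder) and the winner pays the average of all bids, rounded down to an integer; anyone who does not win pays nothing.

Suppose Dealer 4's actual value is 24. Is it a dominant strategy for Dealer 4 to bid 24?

Consider the case where Dealer 1 bids 3, Dealer 2 bids 3, Dealer 3 bids 3 and Dealer 5 bids 3.
Truthful bid 24: wins, pays 7, utility 24 - 7 = 17.
Bid 5 instead: wins, pays 3, utility 24 - 3 = 21.
Since 21 > 17, bidding 5 is strictly better here, so truthful bidding is not dominant.

No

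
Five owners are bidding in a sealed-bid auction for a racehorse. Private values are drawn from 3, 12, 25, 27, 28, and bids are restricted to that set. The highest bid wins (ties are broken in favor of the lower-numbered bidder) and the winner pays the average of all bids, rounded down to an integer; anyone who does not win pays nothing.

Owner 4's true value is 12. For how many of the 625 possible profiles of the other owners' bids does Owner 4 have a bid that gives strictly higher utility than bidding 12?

10

Others bid (3, 3, 3, 25): truth gives 0; bid 25 gives 1 > 0. Violating.
Others bid (3, 3, 12, 3): truth gives 0; bid 25 gives 3 > 0. Violating.
Others bid (3, 3, 12, 12): truth gives 0; bid 25 gives 1 > 0. Violating.
Others bid (3, 12, 3, 3): truth gives 0; bid 25 gives 3 > 0. Violating.
Others bid (3, 3, 3, 3): truth gives 8; no alternative beats it.
Others bid (3, 3, 3, 12): truth gives 6; no alternative beats it.
(Checking all 625 profiles: 10 have a profitable deviation, 615 do not.)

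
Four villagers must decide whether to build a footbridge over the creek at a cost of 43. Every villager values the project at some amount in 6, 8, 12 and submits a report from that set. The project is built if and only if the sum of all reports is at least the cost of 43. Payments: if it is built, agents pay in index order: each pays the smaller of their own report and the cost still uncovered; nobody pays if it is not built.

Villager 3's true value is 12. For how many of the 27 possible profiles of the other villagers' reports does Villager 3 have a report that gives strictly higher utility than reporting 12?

Others report (12, 12, 12): truth gives 0; report 8 gives 4 > 0. Violating.
Others report (6, 6, 6): truth gives 0; no alternative beats it.
Others report (6, 6, 8): truth gives 0; no alternative beats it.
(Checking all 27 profiles: 1 has a profitable deviation, 26 do not.)

1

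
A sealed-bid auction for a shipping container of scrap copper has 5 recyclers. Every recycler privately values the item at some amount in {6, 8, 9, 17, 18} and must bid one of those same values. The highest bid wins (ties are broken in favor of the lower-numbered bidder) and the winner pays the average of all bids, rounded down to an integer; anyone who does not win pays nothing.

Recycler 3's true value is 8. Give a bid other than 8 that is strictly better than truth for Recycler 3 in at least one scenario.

Suppose Recycler 1 bids 6, Recycler 2 bids 6, Recycler 4 bids 6 and Recycler 5 bids 9.
Bid 8: loses, pays 0, utility 0.
Bid 9: wins, pays 7, utility 8 - 7 = 1.
So bidding 9 beats truth here (1 > 0).

9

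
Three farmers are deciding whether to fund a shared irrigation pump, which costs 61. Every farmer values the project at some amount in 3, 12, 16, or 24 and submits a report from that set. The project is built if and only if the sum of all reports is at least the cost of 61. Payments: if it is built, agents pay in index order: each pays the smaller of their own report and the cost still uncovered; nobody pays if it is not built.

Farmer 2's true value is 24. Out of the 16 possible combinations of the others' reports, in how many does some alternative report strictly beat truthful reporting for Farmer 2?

Others report (24, 24): truth gives 0; report 16 gives 8 > 0. Violating.
Others report (3, 3): truth gives 0; no alternative beats it.
Others report (3, 12): truth gives 0; no alternative beats it.
(Checking all 16 profiles: 1 has a profitable deviation, 15 do not.)

1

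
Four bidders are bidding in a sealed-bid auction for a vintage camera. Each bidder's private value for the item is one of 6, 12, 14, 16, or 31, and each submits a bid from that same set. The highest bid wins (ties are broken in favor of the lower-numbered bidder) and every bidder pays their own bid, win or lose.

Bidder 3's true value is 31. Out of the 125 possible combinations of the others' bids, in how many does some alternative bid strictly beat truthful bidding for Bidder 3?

Others bid (6, 6, 6): truth gives 0; bid 12 gives 19 > 0. Violating.
Others bid (6, 6, 12): truth gives 0; bid 12 gives 19 > 0. Violating.
Others bid (6, 6, 14): truth gives 0; bid 14 gives 17 > 0. Violating.
Others bid (6, 6, 16): truth gives 0; bid 16 gives 15 > 0. Violating.
Others bid (6, 6, 31): truth gives 0; no alternative beats it.
Others bid (6, 12, 31): truth gives 0; no alternative beats it.
(Checking all 125 profiles: 81 have a profitable deviation, 44 do not.)

81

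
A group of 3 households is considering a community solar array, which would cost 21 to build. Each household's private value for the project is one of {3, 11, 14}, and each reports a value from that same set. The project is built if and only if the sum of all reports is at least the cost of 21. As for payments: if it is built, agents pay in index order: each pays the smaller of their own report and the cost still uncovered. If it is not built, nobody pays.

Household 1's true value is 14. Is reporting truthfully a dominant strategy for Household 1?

Consider the case where Household 2 reports 3 and Household 3 reports 11.
Truthful report 14: project built, pays 14, utility 14 - 14 = 0.
Report 11 instead: project built, pays 11, utility 14 - 11 = 3.
Since 3 > 0, reporting 11 is strictly better here, so truthful reporting is not dominant.

No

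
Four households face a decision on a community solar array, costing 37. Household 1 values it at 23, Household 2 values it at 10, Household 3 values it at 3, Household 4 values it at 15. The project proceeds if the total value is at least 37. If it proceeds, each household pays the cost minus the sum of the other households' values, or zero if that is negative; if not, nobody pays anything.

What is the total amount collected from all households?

10

Total value 51 ≥ cost 37, so it is built.
Household 1: others sum to 28; max(0, 37 - 28) = 9.
Household 2: others sum to 41; max(0, 37 - 41) = 0.
Household 3: others sum to 48; max(0, 37 - 48) = 0.
Household 4: others sum to 36; max(0, 37 - 36) = 1.
Total collected = 9 + 0 + 0 + 1 = 10.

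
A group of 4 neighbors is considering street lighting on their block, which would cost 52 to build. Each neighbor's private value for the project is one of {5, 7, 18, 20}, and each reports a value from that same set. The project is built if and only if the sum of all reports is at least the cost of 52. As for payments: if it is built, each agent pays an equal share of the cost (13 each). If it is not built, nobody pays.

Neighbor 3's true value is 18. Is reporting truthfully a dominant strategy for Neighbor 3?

Consider the case where Neighbor 1 reports 5, Neighbor 2 reports 7 and Neighbor 4 reports 20.
Truthful report 18: project not built, utility 0.
Report 20 instead: project built, pays 13, utility 18 - 13 = 5.
Since 5 > 0, reporting 20 is strictly better here, so truthful reporting is not dominant.

No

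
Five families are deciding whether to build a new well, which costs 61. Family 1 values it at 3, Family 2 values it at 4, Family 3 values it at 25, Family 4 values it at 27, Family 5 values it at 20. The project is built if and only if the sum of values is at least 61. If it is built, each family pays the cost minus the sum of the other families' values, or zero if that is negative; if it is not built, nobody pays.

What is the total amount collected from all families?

18

Total value 79 ≥ cost 61, so it is built.
Family 1: others sum to 76; max(0, 61 - 76) = 0.
Family 2: others sum to 75; max(0, 61 - 75) = 0.
Family 3: others sum to 54; max(0, 61 - 54) = 7.
Family 4: others sum to 52; max(0, 61 - 52) = 9.
Family 5: others sum to 59; max(0, 61 - 59) = 2.
Total collected = 0 + 0 + 7 + 9 + 2 = 18.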